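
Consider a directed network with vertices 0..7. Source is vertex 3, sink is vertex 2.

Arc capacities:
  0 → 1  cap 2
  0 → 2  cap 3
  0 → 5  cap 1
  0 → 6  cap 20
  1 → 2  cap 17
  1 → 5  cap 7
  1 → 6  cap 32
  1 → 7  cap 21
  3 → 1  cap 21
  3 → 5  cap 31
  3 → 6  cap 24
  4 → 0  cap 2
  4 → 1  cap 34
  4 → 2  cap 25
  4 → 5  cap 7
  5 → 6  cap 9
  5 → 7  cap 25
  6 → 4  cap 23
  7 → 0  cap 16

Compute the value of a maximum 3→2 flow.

augment #1: 3→1→2 bottleneck 17, total now 17
augment #2: 3→6→4→2 bottleneck 23, total now 40
augment #3: 3→1→7→0→2 bottleneck 3, total now 43

Maximum flow value: 43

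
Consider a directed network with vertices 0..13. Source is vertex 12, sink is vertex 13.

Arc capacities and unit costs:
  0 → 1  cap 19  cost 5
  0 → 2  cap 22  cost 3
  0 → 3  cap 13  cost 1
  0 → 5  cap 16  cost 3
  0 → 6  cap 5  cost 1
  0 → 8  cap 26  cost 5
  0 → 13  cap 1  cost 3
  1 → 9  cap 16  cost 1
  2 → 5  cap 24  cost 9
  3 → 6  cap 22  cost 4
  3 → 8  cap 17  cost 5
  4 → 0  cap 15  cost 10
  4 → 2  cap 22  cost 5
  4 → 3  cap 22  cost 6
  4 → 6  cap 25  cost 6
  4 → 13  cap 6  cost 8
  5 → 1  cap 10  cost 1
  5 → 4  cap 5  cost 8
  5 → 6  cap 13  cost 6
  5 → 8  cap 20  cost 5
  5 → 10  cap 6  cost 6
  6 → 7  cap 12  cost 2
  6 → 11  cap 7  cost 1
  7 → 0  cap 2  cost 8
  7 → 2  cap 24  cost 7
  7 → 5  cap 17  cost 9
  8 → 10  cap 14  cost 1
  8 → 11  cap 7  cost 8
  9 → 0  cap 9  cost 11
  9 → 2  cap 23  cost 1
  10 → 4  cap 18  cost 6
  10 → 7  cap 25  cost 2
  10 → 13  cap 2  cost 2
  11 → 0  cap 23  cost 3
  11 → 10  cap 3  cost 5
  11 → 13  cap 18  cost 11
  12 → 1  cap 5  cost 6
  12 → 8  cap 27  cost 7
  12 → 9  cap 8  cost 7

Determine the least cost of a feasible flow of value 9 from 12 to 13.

shortest-cost path #1: 12→8→10→13 push 2 @ unit cost 10 (adds 20)
shortest-cost path #2: 12→9→0→13 push 1 @ unit cost 21 (adds 21)
shortest-cost path #3: 12→8→10→4→13 push 6 @ unit cost 22 (adds 132)
total cost = 173

Minimum cost for 9 units: 173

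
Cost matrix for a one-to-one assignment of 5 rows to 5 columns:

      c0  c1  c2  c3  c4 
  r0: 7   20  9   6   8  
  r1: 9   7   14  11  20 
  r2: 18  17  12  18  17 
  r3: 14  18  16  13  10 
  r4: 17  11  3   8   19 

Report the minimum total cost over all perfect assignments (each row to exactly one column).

one of 2 optimal assignments: row0→col0 (cost 7), row1→col1 (cost 7), row2→col2 (cost 12), row3→col4 (cost 10), row4→col3 (cost 8)
total = 7 + 7 + 12 + 10 + 8 = 44

Minimum assignment cost: 44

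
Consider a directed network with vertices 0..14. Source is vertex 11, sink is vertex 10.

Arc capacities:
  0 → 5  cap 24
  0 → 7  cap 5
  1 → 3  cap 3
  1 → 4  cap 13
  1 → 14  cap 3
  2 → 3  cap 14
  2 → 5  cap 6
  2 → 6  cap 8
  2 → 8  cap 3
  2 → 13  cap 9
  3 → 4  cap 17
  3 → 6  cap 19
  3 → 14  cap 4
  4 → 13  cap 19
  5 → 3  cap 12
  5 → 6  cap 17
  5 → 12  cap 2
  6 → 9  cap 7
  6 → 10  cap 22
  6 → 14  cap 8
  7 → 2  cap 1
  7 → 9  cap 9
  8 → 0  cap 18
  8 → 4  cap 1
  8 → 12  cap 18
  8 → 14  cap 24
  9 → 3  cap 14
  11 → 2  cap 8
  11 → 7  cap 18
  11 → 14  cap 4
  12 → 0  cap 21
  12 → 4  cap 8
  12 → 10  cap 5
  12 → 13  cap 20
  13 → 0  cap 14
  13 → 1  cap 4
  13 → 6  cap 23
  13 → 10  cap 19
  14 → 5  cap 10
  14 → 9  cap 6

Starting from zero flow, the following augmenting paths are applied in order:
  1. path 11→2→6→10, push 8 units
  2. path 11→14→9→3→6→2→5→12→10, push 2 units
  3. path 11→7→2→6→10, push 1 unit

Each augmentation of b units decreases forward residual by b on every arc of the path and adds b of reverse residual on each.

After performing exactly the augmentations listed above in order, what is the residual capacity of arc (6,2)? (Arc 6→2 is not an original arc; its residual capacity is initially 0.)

after path 1 (11→2→6→10, push 8): res(6,2)=8
after path 2 (11→14→9→3→6→2→5→12→10, push 2): res(6,2)=6
after path 3 (11→7→2→6→10, push 1): res(6,2)=7

Residual capacity of (6,2): 7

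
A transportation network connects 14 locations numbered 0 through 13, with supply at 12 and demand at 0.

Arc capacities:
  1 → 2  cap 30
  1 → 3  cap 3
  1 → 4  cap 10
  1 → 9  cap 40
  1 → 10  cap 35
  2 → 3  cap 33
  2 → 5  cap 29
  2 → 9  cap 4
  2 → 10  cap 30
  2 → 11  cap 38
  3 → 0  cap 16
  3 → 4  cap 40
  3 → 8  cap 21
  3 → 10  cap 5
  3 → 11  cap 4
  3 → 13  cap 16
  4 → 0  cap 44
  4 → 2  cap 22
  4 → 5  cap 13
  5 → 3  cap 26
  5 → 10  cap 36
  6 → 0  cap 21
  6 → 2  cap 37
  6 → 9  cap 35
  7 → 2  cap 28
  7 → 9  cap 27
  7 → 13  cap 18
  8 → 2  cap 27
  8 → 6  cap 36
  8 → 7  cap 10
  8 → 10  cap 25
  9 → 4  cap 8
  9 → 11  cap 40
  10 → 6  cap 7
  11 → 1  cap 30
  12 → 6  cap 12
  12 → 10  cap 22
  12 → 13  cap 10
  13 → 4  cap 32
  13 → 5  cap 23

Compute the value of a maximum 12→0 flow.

augment #1: 12→6→0 bottleneck 12, total now 12
augment #2: 12→10→6→0 bottleneck 7, total now 19
augment #3: 12→13→4→0 bottleneck 10, total now 29

Maximum flow value: 29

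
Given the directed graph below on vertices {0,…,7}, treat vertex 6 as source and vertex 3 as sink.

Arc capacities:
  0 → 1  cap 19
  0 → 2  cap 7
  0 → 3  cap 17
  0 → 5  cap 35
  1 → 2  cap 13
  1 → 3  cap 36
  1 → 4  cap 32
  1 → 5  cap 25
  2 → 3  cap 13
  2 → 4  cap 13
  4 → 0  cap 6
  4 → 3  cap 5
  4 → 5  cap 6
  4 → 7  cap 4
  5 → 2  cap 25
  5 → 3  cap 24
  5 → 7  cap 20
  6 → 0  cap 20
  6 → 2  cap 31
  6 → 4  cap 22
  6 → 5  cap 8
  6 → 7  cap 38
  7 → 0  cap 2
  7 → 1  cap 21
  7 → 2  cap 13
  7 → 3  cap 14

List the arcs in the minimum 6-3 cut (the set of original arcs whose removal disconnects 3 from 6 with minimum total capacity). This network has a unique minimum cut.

Min-cut arcs: {(2,3), (4,0), (4,3), (4,5), (6,0), (6,5), (7,0), (7,1), (7,3)} (total capacity 95)

augment #1: 6→0→3 push 17
augment #2: 6→2→3 push 13
augment #3: 6→4→3 push 5
augment #4: 6→5→3 push 8
augment #5: 6→7→3 push 14
augment #6: 6→0→1→3 push 3
augment #7: 6→4→5→3 push 6
augment #8: 6→7→1→3 push 21
augment #9: 6→4→0→1→3 push 6
augment #10: 6→7→0→1→3 push 2
max flow = 95; residual-reachable set from 6 gives S-side
cut edges (S→T): {(2,3), (4,0), (4,3), (4,5), (6,0), (6,5), (7,0), (7,1), (7,3)} total cap 95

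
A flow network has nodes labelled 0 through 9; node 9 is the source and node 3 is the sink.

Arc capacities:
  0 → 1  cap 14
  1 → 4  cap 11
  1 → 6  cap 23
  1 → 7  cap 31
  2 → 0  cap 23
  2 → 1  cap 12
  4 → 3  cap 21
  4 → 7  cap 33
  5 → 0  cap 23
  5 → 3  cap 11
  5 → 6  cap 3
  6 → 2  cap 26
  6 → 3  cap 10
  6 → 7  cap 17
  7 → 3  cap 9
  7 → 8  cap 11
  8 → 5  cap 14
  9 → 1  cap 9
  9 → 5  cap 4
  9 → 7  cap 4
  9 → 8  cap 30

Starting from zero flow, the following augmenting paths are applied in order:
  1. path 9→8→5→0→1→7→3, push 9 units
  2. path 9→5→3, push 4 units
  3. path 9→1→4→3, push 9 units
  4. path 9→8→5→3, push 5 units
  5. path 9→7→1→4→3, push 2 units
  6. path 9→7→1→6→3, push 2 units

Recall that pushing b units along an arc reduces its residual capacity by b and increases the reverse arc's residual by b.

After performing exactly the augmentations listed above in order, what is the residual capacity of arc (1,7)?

after path 1 (9→8→5→0→1→7→3, push 9): res(1,7)=22
after path 2 (9→5→3, push 4): res(1,7)=22
after path 3 (9→1→4→3, push 9): res(1,7)=22
after path 4 (9→8→5→3, push 5): res(1,7)=22
after path 5 (9→7→1→4→3, push 2): res(1,7)=24
after path 6 (9→7→1→6→3, push 2): res(1,7)=26

Residual capacity of (1,7): 26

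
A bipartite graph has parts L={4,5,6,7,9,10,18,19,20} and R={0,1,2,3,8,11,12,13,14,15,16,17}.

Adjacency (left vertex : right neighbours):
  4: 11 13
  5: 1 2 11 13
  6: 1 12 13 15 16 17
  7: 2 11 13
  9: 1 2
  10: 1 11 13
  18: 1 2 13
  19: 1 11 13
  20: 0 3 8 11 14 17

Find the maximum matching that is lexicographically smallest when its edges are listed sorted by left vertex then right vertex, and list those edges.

|M| = 6 (so the lex-smallest maximum matching has 6 edges)
process left vertices in ascending order; for each, take the smallest-labelled available neighbour that still permits 6 edges overall, or leave it unmatched if none does
lex-smallest matching: {4-11, 5-1, 6-12, 7-2, 10-13, 20-0}

Lex-smallest maximum matching: {(4,11), (5,1), (6,12), (7,2), (10,13), (20,0)}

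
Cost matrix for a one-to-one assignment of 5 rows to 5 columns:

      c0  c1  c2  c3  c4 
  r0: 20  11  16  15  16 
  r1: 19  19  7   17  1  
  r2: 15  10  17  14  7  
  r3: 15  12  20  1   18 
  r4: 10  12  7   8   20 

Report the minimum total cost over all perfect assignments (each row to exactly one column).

Minimum assignment cost: 35

optimal assignment: row0→col1 (cost 11), row1→col4 (cost 1), row2→col0 (cost 15), row3→col3 (cost 1), row4→col2 (cost 7)
total = 11 + 1 + 15 + 1 + 7 = 35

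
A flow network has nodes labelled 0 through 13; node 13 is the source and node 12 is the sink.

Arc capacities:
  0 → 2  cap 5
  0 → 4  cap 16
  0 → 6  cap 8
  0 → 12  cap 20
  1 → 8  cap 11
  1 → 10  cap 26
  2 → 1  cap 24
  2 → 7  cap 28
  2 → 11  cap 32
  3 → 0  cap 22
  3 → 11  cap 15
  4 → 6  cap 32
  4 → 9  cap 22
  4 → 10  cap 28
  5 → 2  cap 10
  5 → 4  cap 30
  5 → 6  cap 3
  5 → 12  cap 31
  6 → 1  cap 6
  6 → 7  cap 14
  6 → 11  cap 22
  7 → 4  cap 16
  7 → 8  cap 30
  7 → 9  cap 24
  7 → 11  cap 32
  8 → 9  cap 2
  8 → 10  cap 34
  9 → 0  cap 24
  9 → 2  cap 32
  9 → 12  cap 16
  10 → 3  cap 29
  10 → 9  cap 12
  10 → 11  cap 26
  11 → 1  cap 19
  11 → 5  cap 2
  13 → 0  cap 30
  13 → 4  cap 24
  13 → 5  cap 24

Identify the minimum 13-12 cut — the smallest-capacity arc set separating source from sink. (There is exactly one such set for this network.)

Min-cut arcs: {(0,12), (9,12), (11,5), (13,5)} (total capacity 62)

augment #1: 13→0→12 push 20
augment #2: 13→5→12 push 24
augment #3: 13→4→9→12 push 16
augment #4: 13→0→2→11→5→12 push 2
max flow = 62; residual-reachable set from 13 gives S-side
cut edges (S→T): {(0,12), (9,12), (11,5), (13,5)} total cap 62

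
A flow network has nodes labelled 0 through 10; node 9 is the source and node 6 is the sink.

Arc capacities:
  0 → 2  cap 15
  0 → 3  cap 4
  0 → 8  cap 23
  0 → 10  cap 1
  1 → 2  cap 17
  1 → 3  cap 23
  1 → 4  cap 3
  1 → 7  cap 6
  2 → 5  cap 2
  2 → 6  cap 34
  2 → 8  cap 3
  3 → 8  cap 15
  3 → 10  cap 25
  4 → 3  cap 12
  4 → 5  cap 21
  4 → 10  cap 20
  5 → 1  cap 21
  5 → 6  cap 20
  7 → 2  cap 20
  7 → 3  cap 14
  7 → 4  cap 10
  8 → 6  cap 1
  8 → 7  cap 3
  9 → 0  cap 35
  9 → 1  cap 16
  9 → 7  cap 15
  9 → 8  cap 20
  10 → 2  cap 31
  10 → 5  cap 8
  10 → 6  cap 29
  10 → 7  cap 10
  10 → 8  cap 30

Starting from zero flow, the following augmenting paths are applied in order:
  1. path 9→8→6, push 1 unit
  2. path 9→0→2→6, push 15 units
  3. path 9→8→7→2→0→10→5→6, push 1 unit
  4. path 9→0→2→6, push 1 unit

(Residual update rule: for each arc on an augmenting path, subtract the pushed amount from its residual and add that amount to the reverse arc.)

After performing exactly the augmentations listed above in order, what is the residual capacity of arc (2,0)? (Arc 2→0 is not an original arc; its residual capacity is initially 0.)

after path 1 (9→8→6, push 1): res(2,0)=0
after path 2 (9→0→2→6, push 15): res(2,0)=15
after path 3 (9→8→7→2→0→10→5→6, push 1): res(2,0)=14
after path 4 (9→0→2→6, push 1): res(2,0)=15

Residual capacity of (2,0): 15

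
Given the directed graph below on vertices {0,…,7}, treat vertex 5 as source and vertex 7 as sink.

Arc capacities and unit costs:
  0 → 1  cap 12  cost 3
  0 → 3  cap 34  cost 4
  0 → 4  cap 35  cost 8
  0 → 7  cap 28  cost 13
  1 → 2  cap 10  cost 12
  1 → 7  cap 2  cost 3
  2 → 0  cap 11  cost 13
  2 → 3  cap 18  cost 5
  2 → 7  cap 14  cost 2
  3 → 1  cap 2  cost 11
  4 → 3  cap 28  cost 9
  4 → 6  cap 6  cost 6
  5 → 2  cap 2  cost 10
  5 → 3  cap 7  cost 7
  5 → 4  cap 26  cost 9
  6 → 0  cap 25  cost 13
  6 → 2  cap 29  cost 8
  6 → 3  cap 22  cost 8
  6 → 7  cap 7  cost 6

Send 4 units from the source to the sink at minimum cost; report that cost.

Minimum cost for 4 units: 66

shortest-cost path #1: 5→2→7 push 2 @ unit cost 12 (adds 24)
shortest-cost path #2: 5→4→6→7 push 2 @ unit cost 21 (adds 42)
total cost = 66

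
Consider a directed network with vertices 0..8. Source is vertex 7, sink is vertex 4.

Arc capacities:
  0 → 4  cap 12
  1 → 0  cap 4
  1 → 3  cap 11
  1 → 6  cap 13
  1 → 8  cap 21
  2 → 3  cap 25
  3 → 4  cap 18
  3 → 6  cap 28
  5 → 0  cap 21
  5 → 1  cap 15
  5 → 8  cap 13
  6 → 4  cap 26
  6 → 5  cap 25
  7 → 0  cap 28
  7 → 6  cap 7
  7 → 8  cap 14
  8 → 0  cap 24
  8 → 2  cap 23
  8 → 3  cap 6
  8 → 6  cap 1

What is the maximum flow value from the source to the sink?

augment #1: 7→0→4 bottleneck 12, total now 12
augment #2: 7→6→4 bottleneck 7, total now 19
augment #3: 7→8→3→4 bottleneck 6, total now 25
augment #4: 7→8→6→4 bottleneck 1, total now 26
augment #5: 7→8→2→3→4 bottleneck 7, total now 33

Maximum flow value: 33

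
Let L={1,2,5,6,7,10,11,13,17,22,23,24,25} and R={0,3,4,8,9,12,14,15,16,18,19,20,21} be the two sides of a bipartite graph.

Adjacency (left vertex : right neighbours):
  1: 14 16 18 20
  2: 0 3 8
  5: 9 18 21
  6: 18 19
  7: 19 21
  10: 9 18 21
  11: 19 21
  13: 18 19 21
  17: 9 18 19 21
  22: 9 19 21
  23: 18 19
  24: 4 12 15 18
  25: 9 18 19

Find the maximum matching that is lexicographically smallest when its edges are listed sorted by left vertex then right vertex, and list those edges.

Lex-smallest maximum matching: {(1,14), (2,0), (5,9), (6,18), (7,19), (10,21), (24,4)}

|M| = 7 (so the lex-smallest maximum matching has 7 edges)
process left vertices in ascending order; for each, take the smallest-labelled available neighbour that still permits 7 edges overall, or leave it unmatched if none does
lex-smallest matching: {1-14, 2-0, 5-9, 6-18, 7-19, 10-21, 24-4}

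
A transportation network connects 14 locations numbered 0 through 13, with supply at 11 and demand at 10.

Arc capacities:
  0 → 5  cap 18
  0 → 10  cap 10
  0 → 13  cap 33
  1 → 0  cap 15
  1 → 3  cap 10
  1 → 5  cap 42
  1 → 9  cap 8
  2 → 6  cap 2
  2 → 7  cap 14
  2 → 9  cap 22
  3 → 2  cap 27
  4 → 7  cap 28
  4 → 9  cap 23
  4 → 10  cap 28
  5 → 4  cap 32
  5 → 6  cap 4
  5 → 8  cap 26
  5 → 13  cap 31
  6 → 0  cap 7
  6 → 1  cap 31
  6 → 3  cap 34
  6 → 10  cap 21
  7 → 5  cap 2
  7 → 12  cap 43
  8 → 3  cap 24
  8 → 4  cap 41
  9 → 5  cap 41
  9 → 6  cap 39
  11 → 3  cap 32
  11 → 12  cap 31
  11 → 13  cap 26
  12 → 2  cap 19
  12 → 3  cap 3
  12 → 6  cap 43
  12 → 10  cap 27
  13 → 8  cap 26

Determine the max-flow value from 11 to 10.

augment #1: 11→12→10 bottleneck 27, total now 27
augment #2: 11→12→6→10 bottleneck 4, total now 31
augment #3: 11→3→2→6→10 bottleneck 2, total now 33
augment #4: 11→13→8→4→10 bottleneck 26, total now 59
augment #5: 11→3→2→9→6→10 bottleneck 15, total now 74
augment #6: 11→3→2→7→5→4→10 bottleneck 2, total now 76
augment #7: 11→3→2→9→6→0→10 bottleneck 7, total now 83
augment #8: 11→3→2→7→12→6→1→0→10 bottleneck 1, total now 84

Maximum flow value: 84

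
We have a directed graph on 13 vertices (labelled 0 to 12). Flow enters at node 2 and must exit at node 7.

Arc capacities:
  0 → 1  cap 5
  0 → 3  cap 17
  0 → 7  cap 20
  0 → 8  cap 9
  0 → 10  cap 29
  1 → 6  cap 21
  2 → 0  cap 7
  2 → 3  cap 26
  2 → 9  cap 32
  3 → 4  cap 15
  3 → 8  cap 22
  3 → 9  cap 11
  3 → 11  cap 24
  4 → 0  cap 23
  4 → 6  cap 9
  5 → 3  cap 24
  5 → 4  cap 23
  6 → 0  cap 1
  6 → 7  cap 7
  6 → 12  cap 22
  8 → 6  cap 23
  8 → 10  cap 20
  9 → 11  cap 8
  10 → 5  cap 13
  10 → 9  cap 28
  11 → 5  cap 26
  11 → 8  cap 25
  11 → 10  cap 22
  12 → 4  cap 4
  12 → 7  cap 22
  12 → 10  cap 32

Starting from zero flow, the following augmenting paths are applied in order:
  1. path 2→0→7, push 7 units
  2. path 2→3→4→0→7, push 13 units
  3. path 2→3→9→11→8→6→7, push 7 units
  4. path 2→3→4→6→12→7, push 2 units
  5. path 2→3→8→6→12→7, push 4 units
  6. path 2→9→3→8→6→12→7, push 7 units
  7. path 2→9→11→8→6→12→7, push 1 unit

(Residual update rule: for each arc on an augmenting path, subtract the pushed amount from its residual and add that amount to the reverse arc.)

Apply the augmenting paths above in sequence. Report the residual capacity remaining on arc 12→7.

after path 1 (2→0→7, push 7): res(12,7)=22
after path 2 (2→3→4→0→7, push 13): res(12,7)=22
after path 3 (2→3→9→11→8→6→7, push 7): res(12,7)=22
after path 4 (2→3→4→6→12→7, push 2): res(12,7)=20
after path 5 (2→3→8→6→12→7, push 4): res(12,7)=16
after path 6 (2→9→3→8→6→12→7, push 7): res(12,7)=9
after path 7 (2→9→11→8→6→12→7, push 1): res(12,7)=8

Residual capacity of (12,7): 8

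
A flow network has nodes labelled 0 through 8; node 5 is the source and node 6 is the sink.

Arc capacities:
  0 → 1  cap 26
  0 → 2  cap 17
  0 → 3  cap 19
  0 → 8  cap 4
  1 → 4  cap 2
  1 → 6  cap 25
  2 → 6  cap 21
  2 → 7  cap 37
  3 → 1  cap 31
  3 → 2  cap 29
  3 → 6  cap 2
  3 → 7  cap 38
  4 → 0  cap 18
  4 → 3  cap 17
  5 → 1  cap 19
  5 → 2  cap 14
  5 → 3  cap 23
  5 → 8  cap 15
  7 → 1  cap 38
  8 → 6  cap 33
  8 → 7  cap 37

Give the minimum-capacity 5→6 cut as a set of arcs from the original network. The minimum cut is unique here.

Min-cut arcs: {(1,4), (1,6), (2,6), (3,6), (5,8)} (total capacity 65)

augment #1: 5→1→6 push 19
augment #2: 5→2→6 push 14
augment #3: 5→3→6 push 2
augment #4: 5→8→6 push 15
augment #5: 5→3→1→6 push 6
augment #6: 5→3→2→6 push 7
augment #7: 5→3→1→4→0→8→6 push 2
max flow = 65; residual-reachable set from 5 gives S-side
cut edges (S→T): {(1,4), (1,6), (2,6), (3,6), (5,8)} total cap 65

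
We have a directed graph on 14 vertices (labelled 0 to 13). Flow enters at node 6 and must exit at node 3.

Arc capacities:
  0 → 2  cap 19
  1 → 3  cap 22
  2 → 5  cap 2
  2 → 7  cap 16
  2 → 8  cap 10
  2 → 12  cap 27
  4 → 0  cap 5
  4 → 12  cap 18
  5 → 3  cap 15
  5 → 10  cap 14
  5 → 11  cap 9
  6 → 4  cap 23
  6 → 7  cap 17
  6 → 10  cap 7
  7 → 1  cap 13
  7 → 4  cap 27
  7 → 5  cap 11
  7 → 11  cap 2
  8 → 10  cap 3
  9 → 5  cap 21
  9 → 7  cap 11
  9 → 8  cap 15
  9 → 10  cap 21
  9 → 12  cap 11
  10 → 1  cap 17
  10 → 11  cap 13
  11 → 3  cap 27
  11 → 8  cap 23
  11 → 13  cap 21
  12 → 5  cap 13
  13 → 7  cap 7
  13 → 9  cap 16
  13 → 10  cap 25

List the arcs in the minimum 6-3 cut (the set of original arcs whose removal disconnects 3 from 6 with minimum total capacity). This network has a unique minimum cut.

augment #1: 6→7→1→3 push 13
augment #2: 6→7→5→3 push 4
augment #3: 6→10→1→3 push 7
augment #4: 6→4→12→5→3 push 11
augment #5: 6→4→12→5→11→3 push 2
augment #6: 6→4→0→2→5→11→3 push 2
augment #7: 6→4→0→2→7→11→3 push 2
augment #8: 6→4→0→2→7→5→11→3 push 1
max flow = 42; residual-reachable set from 6 gives S-side
cut edges (S→T): {(4,0), (6,7), (6,10), (12,5)} total cap 42

Min-cut arcs: {(4,0), (6,7), (6,10), (12,5)} (total capacity 42)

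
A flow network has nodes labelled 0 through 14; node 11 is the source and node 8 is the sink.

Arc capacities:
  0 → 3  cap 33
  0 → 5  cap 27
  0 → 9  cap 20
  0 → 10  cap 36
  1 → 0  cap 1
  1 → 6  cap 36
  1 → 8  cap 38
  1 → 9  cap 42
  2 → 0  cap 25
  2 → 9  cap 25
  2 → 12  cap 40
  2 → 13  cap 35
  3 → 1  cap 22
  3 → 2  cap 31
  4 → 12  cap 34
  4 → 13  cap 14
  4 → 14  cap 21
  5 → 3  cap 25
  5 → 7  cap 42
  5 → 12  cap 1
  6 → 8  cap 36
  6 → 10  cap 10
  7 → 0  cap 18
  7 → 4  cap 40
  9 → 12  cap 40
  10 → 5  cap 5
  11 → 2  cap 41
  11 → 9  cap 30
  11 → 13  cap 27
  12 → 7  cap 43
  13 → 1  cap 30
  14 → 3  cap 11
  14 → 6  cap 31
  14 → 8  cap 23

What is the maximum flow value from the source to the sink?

augment #1: 11→13→1→8 bottleneck 27, total now 27
augment #2: 11→2→13→1→8 bottleneck 3, total now 30
augment #3: 11→2→0→3→1→8 bottleneck 8, total now 38
augment #4: 11→2→0→3→1→6→8 bottleneck 14, total now 52
augment #5: 11→2→12→7→4→14→8 bottleneck 16, total now 68
augment #6: 11→9→12→7→4→14→8 bottleneck 5, total now 73

Maximum flow value: 73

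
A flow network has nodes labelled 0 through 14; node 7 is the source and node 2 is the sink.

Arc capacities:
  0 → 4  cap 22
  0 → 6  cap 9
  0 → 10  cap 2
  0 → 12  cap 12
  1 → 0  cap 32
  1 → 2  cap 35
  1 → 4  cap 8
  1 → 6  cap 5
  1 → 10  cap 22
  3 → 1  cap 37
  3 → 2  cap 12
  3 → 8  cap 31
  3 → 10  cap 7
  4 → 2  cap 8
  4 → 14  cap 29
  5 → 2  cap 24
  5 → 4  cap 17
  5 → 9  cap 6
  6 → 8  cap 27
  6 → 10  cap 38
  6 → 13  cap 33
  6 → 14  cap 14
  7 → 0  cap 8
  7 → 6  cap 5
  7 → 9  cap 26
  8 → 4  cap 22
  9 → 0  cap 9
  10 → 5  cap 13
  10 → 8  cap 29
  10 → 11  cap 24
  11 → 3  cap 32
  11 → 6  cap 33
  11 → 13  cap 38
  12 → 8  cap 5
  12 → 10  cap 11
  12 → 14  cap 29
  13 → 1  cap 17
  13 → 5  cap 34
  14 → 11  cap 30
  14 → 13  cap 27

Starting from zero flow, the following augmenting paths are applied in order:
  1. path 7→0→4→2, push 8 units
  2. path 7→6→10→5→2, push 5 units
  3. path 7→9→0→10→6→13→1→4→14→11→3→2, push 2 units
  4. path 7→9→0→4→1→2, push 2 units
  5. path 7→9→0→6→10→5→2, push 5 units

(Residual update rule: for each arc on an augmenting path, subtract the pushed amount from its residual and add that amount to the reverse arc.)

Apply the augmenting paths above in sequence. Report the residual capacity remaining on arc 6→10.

after path 1 (7→0→4→2, push 8): res(6,10)=38
after path 2 (7→6→10→5→2, push 5): res(6,10)=33
after path 3 (7→9→0→10→6→13→1→4→14→11→3→2, push 2): res(6,10)=35
after path 4 (7→9→0→4→1→2, push 2): res(6,10)=35
after path 5 (7→9→0→6→10→5→2, push 5): res(6,10)=30

Residual capacity of (6,10): 30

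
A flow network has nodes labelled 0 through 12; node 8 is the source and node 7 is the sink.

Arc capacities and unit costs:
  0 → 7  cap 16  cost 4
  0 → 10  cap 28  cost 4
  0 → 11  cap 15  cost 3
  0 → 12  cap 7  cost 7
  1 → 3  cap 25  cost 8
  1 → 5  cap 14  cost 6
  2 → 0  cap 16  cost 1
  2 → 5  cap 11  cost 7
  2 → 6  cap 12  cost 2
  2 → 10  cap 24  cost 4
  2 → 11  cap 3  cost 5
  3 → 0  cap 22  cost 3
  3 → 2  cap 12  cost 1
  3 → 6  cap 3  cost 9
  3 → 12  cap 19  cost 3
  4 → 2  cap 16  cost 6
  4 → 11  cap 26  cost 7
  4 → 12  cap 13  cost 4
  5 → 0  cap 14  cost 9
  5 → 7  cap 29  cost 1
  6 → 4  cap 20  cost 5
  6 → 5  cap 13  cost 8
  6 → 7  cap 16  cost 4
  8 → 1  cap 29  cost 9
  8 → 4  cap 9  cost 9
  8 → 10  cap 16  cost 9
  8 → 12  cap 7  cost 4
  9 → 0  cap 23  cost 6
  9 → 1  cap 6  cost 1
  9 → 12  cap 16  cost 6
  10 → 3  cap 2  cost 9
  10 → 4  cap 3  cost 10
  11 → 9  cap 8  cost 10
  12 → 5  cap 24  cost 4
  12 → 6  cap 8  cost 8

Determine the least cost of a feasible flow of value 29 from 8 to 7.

Minimum cost for 29 units: 431

shortest-cost path #1: 8→12→5→7 push 7 @ unit cost 9 (adds 63)
shortest-cost path #2: 8→1→5→7 push 14 @ unit cost 16 (adds 224)
shortest-cost path #3: 8→4→12→5→7 push 8 @ unit cost 18 (adds 144)
total cost = 431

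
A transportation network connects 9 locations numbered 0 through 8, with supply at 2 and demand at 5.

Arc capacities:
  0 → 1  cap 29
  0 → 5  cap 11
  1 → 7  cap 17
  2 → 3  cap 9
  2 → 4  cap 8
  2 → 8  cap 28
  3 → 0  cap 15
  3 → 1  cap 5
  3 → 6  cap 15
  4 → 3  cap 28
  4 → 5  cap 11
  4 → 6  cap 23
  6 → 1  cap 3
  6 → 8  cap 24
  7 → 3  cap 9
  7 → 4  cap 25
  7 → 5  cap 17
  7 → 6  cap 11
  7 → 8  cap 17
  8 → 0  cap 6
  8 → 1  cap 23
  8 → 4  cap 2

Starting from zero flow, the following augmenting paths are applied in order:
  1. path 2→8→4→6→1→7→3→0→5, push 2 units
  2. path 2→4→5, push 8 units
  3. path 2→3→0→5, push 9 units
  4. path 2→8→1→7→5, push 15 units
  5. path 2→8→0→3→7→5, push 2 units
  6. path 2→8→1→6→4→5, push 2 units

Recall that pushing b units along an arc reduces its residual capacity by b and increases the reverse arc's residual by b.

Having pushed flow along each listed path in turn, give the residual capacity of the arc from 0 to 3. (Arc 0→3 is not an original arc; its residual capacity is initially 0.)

Residual capacity of (0,3): 9

after path 1 (2→8→4→6→1→7→3→0→5, push 2): res(0,3)=2
after path 2 (2→4→5, push 8): res(0,3)=2
after path 3 (2→3→0→5, push 9): res(0,3)=11
after path 4 (2→8→1→7→5, push 15): res(0,3)=11
after path 5 (2→8→0→3→7→5, push 2): res(0,3)=9
after path 6 (2→8→1→6→4→5, push 2): res(0,3)=9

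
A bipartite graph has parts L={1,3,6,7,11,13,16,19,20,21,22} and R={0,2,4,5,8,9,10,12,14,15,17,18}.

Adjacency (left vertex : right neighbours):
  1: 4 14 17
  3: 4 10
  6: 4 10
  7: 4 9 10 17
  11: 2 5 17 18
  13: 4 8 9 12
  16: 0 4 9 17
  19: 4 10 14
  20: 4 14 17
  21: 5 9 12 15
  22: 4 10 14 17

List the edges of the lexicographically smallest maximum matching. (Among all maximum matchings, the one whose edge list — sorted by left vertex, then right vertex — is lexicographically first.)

Lex-smallest maximum matching: {(1,4), (3,10), (7,9), (11,2), (13,8), (16,0), (19,14), (20,17), (21,5)}

|M| = 9 (so the lex-smallest maximum matching has 9 edges)
process left vertices in ascending order; for each, take the smallest-labelled available neighbour that still permits 9 edges overall, or leave it unmatched if none does
lex-smallest matching: {1-4, 3-10, 7-9, 11-2, 13-8, 16-0, 19-14, 20-17, 21-5}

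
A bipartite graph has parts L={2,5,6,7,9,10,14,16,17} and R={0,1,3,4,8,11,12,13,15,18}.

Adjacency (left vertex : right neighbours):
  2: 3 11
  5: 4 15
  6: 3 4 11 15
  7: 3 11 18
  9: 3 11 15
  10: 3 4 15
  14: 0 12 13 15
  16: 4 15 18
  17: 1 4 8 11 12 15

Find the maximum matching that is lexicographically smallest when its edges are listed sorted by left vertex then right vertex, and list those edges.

|M| = 7 (so the lex-smallest maximum matching has 7 edges)
process left vertices in ascending order; for each, take the smallest-labelled available neighbour that still permits 7 edges overall, or leave it unmatched if none does
lex-smallest matching: {2-3, 5-4, 6-11, 7-18, 9-15, 14-0, 17-1}

Lex-smallest maximum matching: {(2,3), (5,4), (6,11), (7,18), (9,15), (14,0), (17,1)}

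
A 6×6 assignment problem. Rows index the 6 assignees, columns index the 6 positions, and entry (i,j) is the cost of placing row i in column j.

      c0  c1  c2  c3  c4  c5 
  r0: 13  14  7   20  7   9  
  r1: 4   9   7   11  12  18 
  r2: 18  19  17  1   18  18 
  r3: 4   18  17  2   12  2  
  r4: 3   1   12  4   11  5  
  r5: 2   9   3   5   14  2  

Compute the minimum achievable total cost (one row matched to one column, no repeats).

optimal assignment: row0→col4 (cost 7), row1→col0 (cost 4), row2→col3 (cost 1), row3→col5 (cost 2), row4→col1 (cost 1), row5→col2 (cost 3)
total = 7 + 4 + 1 + 2 + 1 + 3 = 18

Minimum assignment cost: 18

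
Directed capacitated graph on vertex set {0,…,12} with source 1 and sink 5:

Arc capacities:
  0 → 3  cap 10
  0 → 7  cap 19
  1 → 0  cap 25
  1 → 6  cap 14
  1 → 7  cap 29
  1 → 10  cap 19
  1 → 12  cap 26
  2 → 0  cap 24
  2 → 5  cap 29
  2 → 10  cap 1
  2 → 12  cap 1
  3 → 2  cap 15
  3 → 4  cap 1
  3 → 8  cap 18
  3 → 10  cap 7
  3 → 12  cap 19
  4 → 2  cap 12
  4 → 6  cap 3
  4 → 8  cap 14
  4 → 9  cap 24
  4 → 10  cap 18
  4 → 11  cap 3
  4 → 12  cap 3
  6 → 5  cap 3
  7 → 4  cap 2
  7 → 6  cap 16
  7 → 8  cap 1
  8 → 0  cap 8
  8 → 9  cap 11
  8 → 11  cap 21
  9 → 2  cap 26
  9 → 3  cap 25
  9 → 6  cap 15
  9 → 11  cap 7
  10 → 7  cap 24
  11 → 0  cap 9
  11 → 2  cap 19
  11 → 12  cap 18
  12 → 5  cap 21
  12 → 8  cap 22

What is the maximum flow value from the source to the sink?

Maximum flow value: 42

augment #1: 1→6→5 bottleneck 3, total now 3
augment #2: 1→12→5 bottleneck 21, total now 24
augment #3: 1→0→3→2→5 bottleneck 10, total now 34
augment #4: 1→7→4→2→5 bottleneck 2, total now 36
augment #5: 1→7→8→9→2→5 bottleneck 1, total now 37
augment #6: 1→12→8→9→2→5 bottleneck 5, total now 42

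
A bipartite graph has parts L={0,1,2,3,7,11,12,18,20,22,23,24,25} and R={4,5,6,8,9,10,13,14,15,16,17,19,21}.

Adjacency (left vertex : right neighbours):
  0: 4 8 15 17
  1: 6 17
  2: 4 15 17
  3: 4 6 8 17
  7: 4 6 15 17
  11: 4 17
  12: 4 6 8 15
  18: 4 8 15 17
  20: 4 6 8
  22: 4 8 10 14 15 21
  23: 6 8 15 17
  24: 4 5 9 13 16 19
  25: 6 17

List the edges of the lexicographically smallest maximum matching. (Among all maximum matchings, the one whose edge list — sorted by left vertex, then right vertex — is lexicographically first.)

Lex-smallest maximum matching: {(0,4), (1,6), (2,15), (3,8), (7,17), (22,10), (24,5)}

|M| = 7 (so the lex-smallest maximum matching has 7 edges)
process left vertices in ascending order; for each, take the smallest-labelled available neighbour that still permits 7 edges overall, or leave it unmatched if none does
lex-smallest matching: {0-4, 1-6, 2-15, 3-8, 7-17, 22-10, 24-5}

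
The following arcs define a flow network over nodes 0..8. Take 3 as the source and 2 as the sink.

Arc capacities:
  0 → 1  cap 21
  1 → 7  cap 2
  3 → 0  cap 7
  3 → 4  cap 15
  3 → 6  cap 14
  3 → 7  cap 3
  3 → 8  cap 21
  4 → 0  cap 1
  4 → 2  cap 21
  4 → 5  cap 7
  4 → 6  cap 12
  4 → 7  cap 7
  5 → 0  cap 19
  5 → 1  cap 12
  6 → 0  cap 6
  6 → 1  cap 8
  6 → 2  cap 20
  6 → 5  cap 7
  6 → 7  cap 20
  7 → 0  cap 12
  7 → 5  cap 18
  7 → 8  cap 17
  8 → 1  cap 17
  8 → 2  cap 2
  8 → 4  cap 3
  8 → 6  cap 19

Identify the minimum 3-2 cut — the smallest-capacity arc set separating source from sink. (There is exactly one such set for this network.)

augment #1: 3→4→2 push 15
augment #2: 3→6→2 push 14
augment #3: 3→8→2 push 2
augment #4: 3→8→4→2 push 3
augment #5: 3→8→6→2 push 6
max flow = 40; residual-reachable set from 3 gives S-side
cut edges (S→T): {(3,4), (6,2), (8,2), (8,4)} total cap 40

Min-cut arcs: {(3,4), (6,2), (8,2), (8,4)} (total capacity 40)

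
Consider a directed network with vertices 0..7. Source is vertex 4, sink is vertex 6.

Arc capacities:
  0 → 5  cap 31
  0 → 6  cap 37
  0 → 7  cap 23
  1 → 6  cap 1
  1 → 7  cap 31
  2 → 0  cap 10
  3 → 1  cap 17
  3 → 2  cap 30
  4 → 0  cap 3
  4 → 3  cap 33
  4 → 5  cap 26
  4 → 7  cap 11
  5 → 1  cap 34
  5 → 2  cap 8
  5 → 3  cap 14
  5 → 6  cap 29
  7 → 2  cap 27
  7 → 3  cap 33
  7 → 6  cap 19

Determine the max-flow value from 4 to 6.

augment #1: 4→0→6 bottleneck 3, total now 3
augment #2: 4→5→6 bottleneck 26, total now 29
augment #3: 4→7→6 bottleneck 11, total now 40
augment #4: 4→3→1→6 bottleneck 1, total now 41
augment #5: 4→3→1→7→6 bottleneck 8, total now 49
augment #6: 4→3→2→0→6 bottleneck 10, total now 59

Maximum flow value: 59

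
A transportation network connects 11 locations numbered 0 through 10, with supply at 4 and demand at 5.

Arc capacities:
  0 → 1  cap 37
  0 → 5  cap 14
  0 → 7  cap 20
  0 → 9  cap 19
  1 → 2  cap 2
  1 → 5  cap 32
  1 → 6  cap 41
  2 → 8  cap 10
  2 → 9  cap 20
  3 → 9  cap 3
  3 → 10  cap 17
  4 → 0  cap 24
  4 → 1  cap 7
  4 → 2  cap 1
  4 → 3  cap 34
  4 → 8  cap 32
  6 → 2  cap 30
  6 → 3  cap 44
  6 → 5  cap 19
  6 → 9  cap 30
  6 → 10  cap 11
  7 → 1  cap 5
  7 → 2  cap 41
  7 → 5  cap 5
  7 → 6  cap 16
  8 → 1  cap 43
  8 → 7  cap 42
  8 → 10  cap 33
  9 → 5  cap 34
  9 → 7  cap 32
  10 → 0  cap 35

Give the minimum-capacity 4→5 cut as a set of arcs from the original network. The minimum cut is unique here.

Min-cut arcs: {(3,9), (3,10), (4,0), (4,1), (4,2), (4,8)} (total capacity 84)

augment #1: 4→0→5 push 14
augment #2: 4→1→5 push 7
augment #3: 4→0→1→5 push 10
augment #4: 4→2→9→5 push 1
augment #5: 4→3→9→5 push 3
augment #6: 4→8→1→5 push 15
augment #7: 4→8→7→5 push 5
augment #8: 4→8→1→6→5 push 12
augment #9: 4→3→10→0→9→5 push 17
max flow = 84; residual-reachable set from 4 gives S-side
cut edges (S→T): {(3,9), (3,10), (4,0), (4,1), (4,2), (4,8)} total cap 84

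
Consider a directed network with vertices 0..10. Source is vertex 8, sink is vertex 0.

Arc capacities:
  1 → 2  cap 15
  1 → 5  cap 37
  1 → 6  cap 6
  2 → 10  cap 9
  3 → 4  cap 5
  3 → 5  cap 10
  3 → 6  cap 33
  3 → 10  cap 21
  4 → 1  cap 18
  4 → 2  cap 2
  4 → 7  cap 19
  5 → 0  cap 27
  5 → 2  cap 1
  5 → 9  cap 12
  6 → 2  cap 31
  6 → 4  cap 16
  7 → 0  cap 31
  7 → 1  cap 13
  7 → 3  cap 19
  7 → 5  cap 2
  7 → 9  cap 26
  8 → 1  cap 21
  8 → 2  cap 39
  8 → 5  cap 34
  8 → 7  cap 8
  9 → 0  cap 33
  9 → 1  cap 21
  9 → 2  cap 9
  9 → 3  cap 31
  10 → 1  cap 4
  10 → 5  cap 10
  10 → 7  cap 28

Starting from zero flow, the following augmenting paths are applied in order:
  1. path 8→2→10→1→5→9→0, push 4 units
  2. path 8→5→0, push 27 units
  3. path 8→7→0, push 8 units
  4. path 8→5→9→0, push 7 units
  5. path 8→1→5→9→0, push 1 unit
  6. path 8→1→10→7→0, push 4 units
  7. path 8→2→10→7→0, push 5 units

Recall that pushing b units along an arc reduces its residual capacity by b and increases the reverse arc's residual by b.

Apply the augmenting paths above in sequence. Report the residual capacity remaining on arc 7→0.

Residual capacity of (7,0): 14

after path 1 (8→2→10→1→5→9→0, push 4): res(7,0)=31
after path 2 (8→5→0, push 27): res(7,0)=31
after path 3 (8→7→0, push 8): res(7,0)=23
after path 4 (8→5→9→0, push 7): res(7,0)=23
after path 5 (8→1→5→9→0, push 1): res(7,0)=23
after path 6 (8→1→10→7→0, push 4): res(7,0)=19
after path 7 (8→2→10→7→0, push 5): res(7,0)=14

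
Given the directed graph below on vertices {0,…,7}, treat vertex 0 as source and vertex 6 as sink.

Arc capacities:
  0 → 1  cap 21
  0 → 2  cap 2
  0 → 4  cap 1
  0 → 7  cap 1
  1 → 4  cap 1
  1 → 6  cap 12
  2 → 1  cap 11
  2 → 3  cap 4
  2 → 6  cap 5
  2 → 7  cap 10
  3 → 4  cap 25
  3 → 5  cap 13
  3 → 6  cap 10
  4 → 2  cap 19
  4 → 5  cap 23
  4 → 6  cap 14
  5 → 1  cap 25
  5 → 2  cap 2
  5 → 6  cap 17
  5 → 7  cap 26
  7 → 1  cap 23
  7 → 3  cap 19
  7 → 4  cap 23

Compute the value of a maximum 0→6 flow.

augment #1: 0→1→6 bottleneck 12, total now 12
augment #2: 0→2→6 bottleneck 2, total now 14
augment #3: 0→4→6 bottleneck 1, total now 15
augment #4: 0→1→4→6 bottleneck 1, total now 16
augment #5: 0→7→3→6 bottleneck 1, total now 17

Maximum flow value: 17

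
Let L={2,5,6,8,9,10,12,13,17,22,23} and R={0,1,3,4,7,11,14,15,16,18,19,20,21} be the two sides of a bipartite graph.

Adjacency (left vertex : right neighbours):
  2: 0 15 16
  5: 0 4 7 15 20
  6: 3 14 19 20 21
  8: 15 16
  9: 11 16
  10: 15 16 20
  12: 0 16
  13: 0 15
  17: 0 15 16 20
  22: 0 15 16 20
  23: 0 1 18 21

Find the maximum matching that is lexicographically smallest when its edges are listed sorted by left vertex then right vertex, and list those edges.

Lex-smallest maximum matching: {(2,0), (5,4), (6,3), (8,15), (9,11), (10,16), (17,20), (23,1)}

|M| = 8 (so the lex-smallest maximum matching has 8 edges)
process left vertices in ascending order; for each, take the smallest-labelled available neighbour that still permits 8 edges overall, or leave it unmatched if none does
lex-smallest matching: {2-0, 5-4, 6-3, 8-15, 9-11, 10-16, 17-20, 23-1}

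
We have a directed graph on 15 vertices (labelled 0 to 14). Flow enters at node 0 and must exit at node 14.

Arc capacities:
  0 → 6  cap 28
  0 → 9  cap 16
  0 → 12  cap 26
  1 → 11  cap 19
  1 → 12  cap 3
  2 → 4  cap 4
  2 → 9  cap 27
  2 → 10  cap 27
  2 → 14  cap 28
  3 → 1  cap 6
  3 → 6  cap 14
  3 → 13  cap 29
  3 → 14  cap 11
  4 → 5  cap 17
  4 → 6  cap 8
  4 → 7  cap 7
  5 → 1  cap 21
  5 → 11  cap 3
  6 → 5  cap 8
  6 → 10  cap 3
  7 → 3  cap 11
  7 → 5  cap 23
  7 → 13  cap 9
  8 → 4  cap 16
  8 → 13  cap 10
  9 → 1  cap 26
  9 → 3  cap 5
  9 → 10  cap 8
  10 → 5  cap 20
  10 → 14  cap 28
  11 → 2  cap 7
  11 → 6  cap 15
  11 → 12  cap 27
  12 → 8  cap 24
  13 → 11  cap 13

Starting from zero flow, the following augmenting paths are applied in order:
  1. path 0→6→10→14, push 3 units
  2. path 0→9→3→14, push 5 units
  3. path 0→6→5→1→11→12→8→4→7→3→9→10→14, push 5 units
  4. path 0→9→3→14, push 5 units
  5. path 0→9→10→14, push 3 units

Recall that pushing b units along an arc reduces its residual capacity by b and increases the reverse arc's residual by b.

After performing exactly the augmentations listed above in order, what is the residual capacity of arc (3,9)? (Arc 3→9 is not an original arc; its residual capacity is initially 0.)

Residual capacity of (3,9): 5

after path 1 (0→6→10→14, push 3): res(3,9)=0
after path 2 (0→9→3→14, push 5): res(3,9)=5
after path 3 (0→6→5→1→11→12→8→4→7→3→9→10→14, push 5): res(3,9)=0
after path 4 (0→9→3→14, push 5): res(3,9)=5
after path 5 (0→9→10→14, push 3): res(3,9)=5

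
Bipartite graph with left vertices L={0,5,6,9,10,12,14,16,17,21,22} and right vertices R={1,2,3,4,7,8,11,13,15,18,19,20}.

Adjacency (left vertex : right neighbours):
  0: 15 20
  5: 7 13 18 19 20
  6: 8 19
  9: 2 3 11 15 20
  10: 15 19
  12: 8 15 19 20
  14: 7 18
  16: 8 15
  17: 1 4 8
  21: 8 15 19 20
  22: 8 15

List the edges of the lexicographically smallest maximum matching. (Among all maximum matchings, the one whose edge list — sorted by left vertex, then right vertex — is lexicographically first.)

Lex-smallest maximum matching: {(0,15), (5,7), (6,8), (9,2), (10,19), (12,20), (14,18), (17,1)}

|M| = 8 (so the lex-smallest maximum matching has 8 edges)
process left vertices in ascending order; for each, take the smallest-labelled available neighbour that still permits 8 edges overall, or leave it unmatched if none does
lex-smallest matching: {0-15, 5-7, 6-8, 9-2, 10-19, 12-20, 14-18, 17-1}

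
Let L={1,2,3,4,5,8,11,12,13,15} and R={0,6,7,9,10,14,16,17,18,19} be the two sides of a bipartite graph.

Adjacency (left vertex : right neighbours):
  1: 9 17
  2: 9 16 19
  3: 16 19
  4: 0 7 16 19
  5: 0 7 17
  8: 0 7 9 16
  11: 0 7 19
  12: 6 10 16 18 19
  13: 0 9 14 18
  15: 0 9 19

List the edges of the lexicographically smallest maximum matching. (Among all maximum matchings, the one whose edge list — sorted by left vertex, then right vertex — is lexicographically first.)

|M| = 8 (so the lex-smallest maximum matching has 8 edges)
process left vertices in ascending order; for each, take the smallest-labelled available neighbour that still permits 8 edges overall, or leave it unmatched if none does
lex-smallest matching: {1-9, 2-16, 3-19, 4-0, 5-17, 8-7, 12-6, 13-14}

Lex-smallest maximum matching: {(1,9), (2,16), (3,19), (4,0), (5,17), (8,7), (12,6), (13,14)}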